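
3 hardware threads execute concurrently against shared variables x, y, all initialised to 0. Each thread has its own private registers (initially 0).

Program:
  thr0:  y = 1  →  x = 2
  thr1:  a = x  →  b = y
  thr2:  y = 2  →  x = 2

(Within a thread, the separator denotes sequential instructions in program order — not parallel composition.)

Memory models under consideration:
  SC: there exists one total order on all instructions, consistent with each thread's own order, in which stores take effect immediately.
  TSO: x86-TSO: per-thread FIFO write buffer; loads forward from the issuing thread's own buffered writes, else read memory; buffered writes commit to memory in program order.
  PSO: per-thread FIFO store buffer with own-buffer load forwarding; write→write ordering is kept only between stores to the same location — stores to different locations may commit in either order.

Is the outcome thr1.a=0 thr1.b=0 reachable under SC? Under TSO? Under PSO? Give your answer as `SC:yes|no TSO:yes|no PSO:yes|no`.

SC:yes TSO:yes PSO:yes

outcome vector order: (thr1.a,thr1.b)
SC (5): <0 0> <0 1> <0 2> <2 1> <2 2>
TSO (5): <0 0> <0 1> <0 2> <2 1> <2 2>
PSO (6): <0 0> <0 1> <0 2> <2 0> <2 1> <2 2>
target <0 0> ∈ {SC,TSO,PSO}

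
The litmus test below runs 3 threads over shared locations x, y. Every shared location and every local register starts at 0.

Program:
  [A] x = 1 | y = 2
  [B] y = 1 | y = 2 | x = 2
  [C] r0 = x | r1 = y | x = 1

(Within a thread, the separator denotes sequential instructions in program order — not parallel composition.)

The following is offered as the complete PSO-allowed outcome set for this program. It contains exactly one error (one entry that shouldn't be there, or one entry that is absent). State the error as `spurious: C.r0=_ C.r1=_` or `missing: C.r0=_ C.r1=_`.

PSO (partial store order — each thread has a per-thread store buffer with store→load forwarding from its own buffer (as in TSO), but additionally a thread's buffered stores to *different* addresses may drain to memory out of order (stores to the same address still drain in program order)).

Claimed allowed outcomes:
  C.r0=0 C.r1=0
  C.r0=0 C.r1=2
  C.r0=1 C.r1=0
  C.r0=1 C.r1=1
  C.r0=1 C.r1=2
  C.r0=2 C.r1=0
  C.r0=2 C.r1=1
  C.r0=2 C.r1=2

outcome vector order: (C.r0,C.r1)
[PSO] allowed = {<0 0>; <0 1>; <0 2>; <1 0>; <1 1>; <1 2>; <2 0>; <2 1>; <2 2>}
PSO∖claimed = {<0 1>}

missing: C.r0=0 C.r1=1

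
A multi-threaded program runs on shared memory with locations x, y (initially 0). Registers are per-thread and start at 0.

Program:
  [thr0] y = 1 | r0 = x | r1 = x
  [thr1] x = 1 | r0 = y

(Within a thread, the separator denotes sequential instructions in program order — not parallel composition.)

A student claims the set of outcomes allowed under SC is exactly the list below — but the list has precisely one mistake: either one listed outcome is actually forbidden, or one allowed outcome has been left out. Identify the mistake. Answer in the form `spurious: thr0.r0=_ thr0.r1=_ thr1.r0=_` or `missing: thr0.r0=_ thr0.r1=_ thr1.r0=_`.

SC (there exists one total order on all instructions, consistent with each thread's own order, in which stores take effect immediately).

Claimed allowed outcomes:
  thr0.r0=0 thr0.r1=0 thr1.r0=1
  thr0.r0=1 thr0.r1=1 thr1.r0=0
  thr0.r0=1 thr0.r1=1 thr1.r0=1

missing: thr0.r0=0 thr0.r1=1 thr1.r0=1

outcome vector order: (thr0.r0,thr0.r1,thr1.r0)
SC (4): <0 0 1>, <0 1 1>, <1 1 0>, <1 1 1>
SC∖claimed = {<0 1 1>}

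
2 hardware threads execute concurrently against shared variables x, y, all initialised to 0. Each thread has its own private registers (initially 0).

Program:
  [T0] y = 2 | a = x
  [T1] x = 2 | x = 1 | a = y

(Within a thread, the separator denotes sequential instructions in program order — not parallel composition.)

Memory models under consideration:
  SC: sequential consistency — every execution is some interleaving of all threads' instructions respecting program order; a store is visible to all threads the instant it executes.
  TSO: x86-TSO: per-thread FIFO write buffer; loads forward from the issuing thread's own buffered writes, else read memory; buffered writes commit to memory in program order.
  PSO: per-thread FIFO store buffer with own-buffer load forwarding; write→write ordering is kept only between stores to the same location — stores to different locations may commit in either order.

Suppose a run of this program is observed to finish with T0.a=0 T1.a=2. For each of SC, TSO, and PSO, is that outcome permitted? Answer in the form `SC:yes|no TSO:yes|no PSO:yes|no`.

outcome vector order: (T0.a,T1.a)
SC: 4 outcomes — {(0,2), (1,0), (1,2), (2,2)}
TSO: 6 outcomes — {(0,0), (0,2), (1,0), (1,2), (2,0), (2,2)}
PSO: 6 outcomes — {(0,0), (0,2), (1,0), (1,2), (2,0), (2,2)}
target (0,2) ∈ {SC,TSO,PSO}

SC:yes TSO:yes PSO:yes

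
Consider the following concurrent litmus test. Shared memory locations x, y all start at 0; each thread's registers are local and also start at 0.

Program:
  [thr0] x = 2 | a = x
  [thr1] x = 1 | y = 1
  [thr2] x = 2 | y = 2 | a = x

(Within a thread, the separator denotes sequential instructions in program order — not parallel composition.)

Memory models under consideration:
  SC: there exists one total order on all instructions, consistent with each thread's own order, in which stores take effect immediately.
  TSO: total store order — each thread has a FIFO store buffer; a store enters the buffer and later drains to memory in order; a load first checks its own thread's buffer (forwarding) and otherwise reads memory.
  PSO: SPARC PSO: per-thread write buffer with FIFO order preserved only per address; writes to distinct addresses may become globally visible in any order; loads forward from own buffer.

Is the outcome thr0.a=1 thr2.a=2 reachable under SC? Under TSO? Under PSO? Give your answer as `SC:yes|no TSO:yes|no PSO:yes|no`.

outcome vector order: (thr0.a,thr2.a)
SC: 4 outcomes — {1/1 1/2 2/1 2/2}
TSO: 4 outcomes — {1/1 1/2 2/1 2/2}
PSO: 4 outcomes — {1/1 1/2 2/1 2/2}
target 1/2 ∈ {SC,TSO,PSO}

SC:yes TSO:yes PSO:yes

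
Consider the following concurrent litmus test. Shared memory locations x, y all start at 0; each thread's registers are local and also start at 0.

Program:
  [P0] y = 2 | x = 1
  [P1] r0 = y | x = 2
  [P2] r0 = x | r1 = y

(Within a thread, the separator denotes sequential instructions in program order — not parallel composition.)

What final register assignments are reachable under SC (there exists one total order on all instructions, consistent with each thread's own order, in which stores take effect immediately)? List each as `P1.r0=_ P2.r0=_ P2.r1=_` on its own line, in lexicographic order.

outcome vector order: (P1.r0,P2.r0,P2.r1)
|SC outcomes| = 9

P1.r0=0 P2.r0=0 P2.r1=0
P1.r0=0 P2.r0=0 P2.r1=2
P1.r0=0 P2.r0=1 P2.r1=2
P1.r0=0 P2.r0=2 P2.r1=0
P1.r0=0 P2.r0=2 P2.r1=2
P1.r0=2 P2.r0=0 P2.r1=0
P1.r0=2 P2.r0=0 P2.r1=2
P1.r0=2 P2.r0=1 P2.r1=2
P1.r0=2 P2.r0=2 P2.r1=2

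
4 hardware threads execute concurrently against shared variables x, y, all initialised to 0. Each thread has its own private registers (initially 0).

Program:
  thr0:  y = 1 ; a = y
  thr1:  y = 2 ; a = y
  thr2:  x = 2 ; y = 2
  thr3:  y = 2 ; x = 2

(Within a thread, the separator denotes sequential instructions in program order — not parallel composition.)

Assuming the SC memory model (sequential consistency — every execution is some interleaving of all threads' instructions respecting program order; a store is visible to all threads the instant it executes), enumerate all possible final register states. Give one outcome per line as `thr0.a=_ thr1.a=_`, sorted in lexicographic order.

outcome vector order: (thr0.a,thr1.a)
|SC outcomes| = 4

thr0.a=1 thr1.a=1
thr0.a=1 thr1.a=2
thr0.a=2 thr1.a=1
thr0.a=2 thr1.a=2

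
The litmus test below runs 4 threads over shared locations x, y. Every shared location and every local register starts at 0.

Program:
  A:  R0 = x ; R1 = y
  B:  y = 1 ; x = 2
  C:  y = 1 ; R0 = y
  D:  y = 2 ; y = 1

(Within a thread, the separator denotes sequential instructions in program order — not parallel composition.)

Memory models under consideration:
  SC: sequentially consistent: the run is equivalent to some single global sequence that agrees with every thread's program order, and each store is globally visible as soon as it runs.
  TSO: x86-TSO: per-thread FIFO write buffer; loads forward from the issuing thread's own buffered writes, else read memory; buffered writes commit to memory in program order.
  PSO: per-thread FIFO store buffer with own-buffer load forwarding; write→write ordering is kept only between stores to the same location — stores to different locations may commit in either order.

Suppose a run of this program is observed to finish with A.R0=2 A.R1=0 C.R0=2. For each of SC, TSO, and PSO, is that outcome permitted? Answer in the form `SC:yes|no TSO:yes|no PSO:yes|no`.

SC:no TSO:no PSO:yes

outcome vector order: (A.R0,A.R1,C.R0)
SC: 10 outcomes — {<0 0 1>; <0 0 2>; <0 1 1>; <0 1 2>; <0 2 1>; <0 2 2>; <2 1 1>; <2 1 2>; <2 2 1>; <2 2 2>}
TSO: 10 outcomes — {<0 0 1>; <0 0 2>; <0 1 1>; <0 1 2>; <0 2 1>; <0 2 2>; <2 1 1>; <2 1 2>; <2 2 1>; <2 2 2>}
PSO: 12 outcomes — {<0 0 1>; <0 0 2>; <0 1 1>; <0 1 2>; <0 2 1>; <0 2 2>; <2 0 1>; <2 0 2>; <2 1 1>; <2 1 2>; <2 2 1>; <2 2 2>}
target <2 0 2> ∈ {PSO}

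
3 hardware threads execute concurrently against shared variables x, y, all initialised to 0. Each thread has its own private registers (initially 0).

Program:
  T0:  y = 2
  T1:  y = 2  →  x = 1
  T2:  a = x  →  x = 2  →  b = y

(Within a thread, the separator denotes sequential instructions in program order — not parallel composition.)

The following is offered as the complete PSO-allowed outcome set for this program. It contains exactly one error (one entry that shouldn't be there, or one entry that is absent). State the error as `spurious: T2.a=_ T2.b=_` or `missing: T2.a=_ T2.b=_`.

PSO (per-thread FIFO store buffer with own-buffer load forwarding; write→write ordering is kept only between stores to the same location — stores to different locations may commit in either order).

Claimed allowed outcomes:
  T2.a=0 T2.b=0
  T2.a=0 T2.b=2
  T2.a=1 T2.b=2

missing: T2.a=1 T2.b=0

outcome vector order: (T2.a,T2.b)
under PSO → <0 0>, <0 2>, <1 0>, <1 2>
PSO∖claimed = {<1 0>}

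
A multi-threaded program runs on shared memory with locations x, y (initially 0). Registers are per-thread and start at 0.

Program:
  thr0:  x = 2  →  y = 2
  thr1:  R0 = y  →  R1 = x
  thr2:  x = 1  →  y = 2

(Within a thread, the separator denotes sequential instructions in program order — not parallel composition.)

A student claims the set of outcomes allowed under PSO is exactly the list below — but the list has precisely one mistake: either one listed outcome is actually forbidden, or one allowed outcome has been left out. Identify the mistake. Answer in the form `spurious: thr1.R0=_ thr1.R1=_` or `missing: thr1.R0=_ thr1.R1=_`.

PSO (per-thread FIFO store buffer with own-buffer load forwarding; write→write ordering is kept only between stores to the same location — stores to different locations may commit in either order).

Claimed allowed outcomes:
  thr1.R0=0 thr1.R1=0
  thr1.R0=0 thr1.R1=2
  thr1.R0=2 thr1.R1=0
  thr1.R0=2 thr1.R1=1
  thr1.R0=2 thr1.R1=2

missing: thr1.R0=0 thr1.R1=1

outcome vector order: (thr1.R0,thr1.R1)
PSO: 6 outcomes — {(0,0) (0,1) (0,2) (2,0) (2,1) (2,2)}
PSO∖claimed = {(0,1)}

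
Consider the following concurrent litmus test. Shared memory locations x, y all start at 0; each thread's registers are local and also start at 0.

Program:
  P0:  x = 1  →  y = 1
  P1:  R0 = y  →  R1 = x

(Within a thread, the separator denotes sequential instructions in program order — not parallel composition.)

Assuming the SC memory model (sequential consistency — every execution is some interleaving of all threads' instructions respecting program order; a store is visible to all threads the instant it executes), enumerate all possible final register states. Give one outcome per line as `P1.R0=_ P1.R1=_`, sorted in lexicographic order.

P1.R0=0 P1.R1=0
P1.R0=0 P1.R1=1
P1.R0=1 P1.R1=1

outcome vector order: (P1.R0,P1.R1)
|SC outcomes| = 3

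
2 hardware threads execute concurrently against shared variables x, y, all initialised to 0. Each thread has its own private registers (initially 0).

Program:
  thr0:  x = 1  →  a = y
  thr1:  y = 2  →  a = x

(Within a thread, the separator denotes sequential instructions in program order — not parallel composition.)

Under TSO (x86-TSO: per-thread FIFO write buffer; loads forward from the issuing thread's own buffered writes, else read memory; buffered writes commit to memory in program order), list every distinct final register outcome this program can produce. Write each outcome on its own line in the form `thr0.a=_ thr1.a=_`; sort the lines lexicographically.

thr0.a=0 thr1.a=0
thr0.a=0 thr1.a=1
thr0.a=2 thr1.a=0
thr0.a=2 thr1.a=1

outcome vector order: (thr0.a,thr1.a)
|TSO outcomes| = 4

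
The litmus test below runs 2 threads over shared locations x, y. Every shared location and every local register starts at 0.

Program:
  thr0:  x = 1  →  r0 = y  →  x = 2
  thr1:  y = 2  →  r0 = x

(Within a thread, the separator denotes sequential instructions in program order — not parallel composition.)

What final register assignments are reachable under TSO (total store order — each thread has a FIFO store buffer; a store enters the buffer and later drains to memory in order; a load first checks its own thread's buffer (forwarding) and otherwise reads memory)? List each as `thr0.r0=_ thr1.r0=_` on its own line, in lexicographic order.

outcome vector order: (thr0.r0,thr1.r0)
|TSO outcomes| = 6

thr0.r0=0 thr1.r0=0
thr0.r0=0 thr1.r0=1
thr0.r0=0 thr1.r0=2
thr0.r0=2 thr1.r0=0
thr0.r0=2 thr1.r0=1
thr0.r0=2 thr1.r0=2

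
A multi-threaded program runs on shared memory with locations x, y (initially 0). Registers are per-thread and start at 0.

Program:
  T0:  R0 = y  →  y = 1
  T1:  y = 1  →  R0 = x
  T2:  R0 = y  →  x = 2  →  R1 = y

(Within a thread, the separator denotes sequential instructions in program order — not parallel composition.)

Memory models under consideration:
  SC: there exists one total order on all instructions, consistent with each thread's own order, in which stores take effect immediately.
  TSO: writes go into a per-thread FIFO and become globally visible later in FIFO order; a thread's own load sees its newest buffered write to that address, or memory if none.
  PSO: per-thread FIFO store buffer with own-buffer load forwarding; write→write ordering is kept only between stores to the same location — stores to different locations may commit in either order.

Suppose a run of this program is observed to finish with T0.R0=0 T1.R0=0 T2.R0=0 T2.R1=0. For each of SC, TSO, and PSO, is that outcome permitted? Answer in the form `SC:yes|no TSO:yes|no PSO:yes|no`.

outcome vector order: (T0.R0,T1.R0,T2.R0,T2.R1)
[SC] allowed = {(0,0,0,1) (0,0,1,1) (0,2,0,0) (0,2,0,1) (0,2,1,1) (1,0,0,1) (1,0,1,1) (1,2,0,0) (1,2,0,1) (1,2,1,1)}
[TSO] allowed = {(0,0,0,0) (0,0,0,1) (0,0,1,1) (0,2,0,0) (0,2,0,1) (0,2,1,1) (1,0,0,0) (1,0,0,1) (1,0,1,1) (1,2,0,0) (1,2,0,1) (1,2,1,1)}
[PSO] allowed = {(0,0,0,0) (0,0,0,1) (0,0,1,1) (0,2,0,0) (0,2,0,1) (0,2,1,1) (1,0,0,0) (1,0,0,1) (1,0,1,1) (1,2,0,0) (1,2,0,1) (1,2,1,1)}
target (0,0,0,0) ∈ {TSO,PSO}

SC:no TSO:yes PSO:yes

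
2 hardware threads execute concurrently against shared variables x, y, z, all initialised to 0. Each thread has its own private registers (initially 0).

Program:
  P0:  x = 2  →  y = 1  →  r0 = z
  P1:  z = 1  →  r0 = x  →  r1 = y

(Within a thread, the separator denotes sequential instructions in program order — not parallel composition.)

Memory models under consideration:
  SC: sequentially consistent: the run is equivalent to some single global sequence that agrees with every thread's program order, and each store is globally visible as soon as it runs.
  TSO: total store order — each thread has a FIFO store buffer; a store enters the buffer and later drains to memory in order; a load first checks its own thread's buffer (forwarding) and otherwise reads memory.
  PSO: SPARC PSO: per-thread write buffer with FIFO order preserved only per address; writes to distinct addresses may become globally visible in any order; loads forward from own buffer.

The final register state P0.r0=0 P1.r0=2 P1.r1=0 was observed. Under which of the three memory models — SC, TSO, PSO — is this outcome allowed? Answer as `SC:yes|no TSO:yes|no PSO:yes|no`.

outcome vector order: (P0.r0,P1.r0,P1.r1)
[SC] allowed = {(0,2,1); (1,0,0); (1,0,1); (1,2,0); (1,2,1)}
[TSO] allowed = {(0,0,0); (0,0,1); (0,2,0); (0,2,1); (1,0,0); (1,0,1); (1,2,0); (1,2,1)}
[PSO] allowed = {(0,0,0); (0,0,1); (0,2,0); (0,2,1); (1,0,0); (1,0,1); (1,2,0); (1,2,1)}
target (0,2,0) ∈ {TSO,PSO}

SC:no TSO:yes PSO:yes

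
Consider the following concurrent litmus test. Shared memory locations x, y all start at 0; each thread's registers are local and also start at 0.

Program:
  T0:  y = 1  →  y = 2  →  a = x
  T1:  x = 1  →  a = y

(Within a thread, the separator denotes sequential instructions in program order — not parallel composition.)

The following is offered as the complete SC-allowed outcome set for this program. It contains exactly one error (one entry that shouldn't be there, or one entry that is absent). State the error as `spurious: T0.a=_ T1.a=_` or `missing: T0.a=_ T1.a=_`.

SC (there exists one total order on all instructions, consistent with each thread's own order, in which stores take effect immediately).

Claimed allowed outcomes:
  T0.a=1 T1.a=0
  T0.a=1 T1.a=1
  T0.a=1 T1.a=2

missing: T0.a=0 T1.a=2

outcome vector order: (T0.a,T1.a)
SC: 4 outcomes — {(0,2) (1,0) (1,1) (1,2)}
SC∖claimed = {(0,2)}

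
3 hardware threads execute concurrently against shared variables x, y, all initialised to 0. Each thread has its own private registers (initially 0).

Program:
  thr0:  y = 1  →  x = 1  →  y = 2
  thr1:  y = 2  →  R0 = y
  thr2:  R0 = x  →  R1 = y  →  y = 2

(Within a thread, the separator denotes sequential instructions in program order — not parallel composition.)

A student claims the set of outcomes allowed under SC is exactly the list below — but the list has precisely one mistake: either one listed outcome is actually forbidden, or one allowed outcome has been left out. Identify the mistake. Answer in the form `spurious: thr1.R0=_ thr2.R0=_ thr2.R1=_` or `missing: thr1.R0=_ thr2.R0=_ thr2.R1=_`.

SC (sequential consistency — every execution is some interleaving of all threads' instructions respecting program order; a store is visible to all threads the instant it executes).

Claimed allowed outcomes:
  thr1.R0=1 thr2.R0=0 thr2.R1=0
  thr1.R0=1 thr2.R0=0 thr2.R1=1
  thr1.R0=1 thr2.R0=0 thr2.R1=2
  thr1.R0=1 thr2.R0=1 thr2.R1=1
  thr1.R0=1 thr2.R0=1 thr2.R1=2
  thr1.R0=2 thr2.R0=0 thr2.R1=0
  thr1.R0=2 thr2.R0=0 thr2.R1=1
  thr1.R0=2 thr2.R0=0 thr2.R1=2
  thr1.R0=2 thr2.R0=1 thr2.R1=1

outcome vector order: (thr1.R0,thr2.R0,thr2.R1)
SC (10): 100 101 102 111 112 200 201 202 211 212
SC∖claimed = {212}

missing: thr1.R0=2 thr2.R0=1 thr2.R1=2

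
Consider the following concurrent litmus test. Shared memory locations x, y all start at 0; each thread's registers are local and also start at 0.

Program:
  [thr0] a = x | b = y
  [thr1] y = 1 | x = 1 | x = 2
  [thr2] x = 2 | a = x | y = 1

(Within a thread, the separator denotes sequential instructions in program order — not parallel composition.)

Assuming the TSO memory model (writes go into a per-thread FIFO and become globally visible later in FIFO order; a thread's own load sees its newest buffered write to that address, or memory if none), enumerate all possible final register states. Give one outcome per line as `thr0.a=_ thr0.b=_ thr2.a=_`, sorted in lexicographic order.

outcome vector order: (thr0.a,thr0.b,thr2.a)
|TSO outcomes| = 10

thr0.a=0 thr0.b=0 thr2.a=1
thr0.a=0 thr0.b=0 thr2.a=2
thr0.a=0 thr0.b=1 thr2.a=1
thr0.a=0 thr0.b=1 thr2.a=2
thr0.a=1 thr0.b=1 thr2.a=1
thr0.a=1 thr0.b=1 thr2.a=2
thr0.a=2 thr0.b=0 thr2.a=1
thr0.a=2 thr0.b=0 thr2.a=2
thr0.a=2 thr0.b=1 thr2.a=1
thr0.a=2 thr0.b=1 thr2.a=2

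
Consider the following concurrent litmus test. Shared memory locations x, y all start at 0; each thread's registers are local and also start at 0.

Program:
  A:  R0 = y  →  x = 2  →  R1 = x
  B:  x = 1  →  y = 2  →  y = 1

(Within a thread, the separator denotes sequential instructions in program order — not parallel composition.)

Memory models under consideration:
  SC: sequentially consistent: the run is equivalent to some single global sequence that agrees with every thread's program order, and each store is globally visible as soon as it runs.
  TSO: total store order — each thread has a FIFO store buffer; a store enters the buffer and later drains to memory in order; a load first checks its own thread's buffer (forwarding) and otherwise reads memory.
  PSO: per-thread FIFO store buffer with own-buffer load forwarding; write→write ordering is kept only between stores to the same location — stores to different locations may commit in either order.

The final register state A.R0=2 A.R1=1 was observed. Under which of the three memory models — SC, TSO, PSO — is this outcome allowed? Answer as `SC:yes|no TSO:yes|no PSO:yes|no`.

outcome vector order: (A.R0,A.R1)
[SC] allowed = {(0,1) (0,2) (1,2) (2,2)}
[TSO] allowed = {(0,1) (0,2) (1,2) (2,2)}
[PSO] allowed = {(0,1) (0,2) (1,1) (1,2) (2,1) (2,2)}
target (2,1) ∈ {PSO}

SC:no TSO:no PSO:yes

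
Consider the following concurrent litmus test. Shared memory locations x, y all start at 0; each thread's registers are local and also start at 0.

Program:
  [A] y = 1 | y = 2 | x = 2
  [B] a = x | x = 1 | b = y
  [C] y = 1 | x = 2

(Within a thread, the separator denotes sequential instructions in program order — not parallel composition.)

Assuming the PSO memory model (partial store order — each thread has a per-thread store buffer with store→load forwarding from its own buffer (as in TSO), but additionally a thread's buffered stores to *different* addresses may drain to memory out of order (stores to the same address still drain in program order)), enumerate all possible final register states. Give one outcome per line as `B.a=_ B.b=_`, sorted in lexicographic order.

B.a=0 B.b=0
B.a=0 B.b=1
B.a=0 B.b=2
B.a=2 B.b=0
B.a=2 B.b=1
B.a=2 B.b=2

outcome vector order: (B.a,B.b)
|PSO outcomes| = 6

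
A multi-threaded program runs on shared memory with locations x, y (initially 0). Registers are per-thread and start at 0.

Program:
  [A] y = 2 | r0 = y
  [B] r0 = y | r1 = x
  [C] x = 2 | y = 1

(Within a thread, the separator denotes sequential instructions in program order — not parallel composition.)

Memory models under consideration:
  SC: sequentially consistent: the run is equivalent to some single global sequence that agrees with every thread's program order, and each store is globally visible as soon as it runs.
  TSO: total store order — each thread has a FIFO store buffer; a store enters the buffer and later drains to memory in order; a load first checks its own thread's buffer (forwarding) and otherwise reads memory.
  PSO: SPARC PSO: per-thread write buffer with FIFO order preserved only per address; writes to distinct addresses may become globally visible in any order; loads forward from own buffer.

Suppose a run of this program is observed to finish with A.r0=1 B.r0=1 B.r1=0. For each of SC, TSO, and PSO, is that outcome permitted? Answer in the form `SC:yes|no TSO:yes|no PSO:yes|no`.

outcome vector order: (A.r0,B.r0,B.r1)
[SC] allowed = {1/0/0, 1/0/2, 1/1/2, 1/2/0, 1/2/2, 2/0/0, 2/0/2, 2/1/2, 2/2/0, 2/2/2}
[TSO] allowed = {1/0/0, 1/0/2, 1/1/2, 1/2/0, 1/2/2, 2/0/0, 2/0/2, 2/1/2, 2/2/0, 2/2/2}
[PSO] allowed = {1/0/0, 1/0/2, 1/1/0, 1/1/2, 1/2/0, 1/2/2, 2/0/0, 2/0/2, 2/1/0, 2/1/2, 2/2/0, 2/2/2}
target 1/1/0 ∈ {PSO}

SC:no TSO:no PSO:yes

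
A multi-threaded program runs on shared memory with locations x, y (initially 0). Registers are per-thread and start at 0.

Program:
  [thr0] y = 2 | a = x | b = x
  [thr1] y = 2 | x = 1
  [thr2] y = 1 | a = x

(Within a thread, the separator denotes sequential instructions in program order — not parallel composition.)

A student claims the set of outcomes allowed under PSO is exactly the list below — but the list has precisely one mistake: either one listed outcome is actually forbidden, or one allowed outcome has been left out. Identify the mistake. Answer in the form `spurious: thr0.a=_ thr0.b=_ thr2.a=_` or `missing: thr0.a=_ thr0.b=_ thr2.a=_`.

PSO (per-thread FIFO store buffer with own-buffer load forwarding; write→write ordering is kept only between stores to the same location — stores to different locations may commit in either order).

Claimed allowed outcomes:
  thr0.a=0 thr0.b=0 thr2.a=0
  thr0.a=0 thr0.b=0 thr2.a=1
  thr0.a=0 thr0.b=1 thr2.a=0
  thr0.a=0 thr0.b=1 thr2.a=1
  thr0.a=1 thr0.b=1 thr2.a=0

missing: thr0.a=1 thr0.b=1 thr2.a=1

outcome vector order: (thr0.a,thr0.b,thr2.a)
[PSO] allowed = {<0 0 0>, <0 0 1>, <0 1 0>, <0 1 1>, <1 1 0>, <1 1 1>}
PSO∖claimed = {<1 1 1>}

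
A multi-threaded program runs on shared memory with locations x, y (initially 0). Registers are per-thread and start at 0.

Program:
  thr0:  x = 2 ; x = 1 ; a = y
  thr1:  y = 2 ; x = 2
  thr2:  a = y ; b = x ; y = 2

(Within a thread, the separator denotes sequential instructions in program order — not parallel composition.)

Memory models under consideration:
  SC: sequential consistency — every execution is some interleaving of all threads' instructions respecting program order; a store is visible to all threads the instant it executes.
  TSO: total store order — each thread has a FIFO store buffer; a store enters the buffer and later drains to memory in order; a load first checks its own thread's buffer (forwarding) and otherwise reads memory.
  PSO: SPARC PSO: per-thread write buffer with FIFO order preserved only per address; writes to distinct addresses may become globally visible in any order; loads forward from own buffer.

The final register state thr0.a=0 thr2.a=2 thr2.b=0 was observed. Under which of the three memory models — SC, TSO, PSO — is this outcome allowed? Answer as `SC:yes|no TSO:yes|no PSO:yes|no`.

SC:no TSO:yes PSO:yes

outcome vector order: (thr0.a,thr2.a,thr2.b)
under SC → 000 001 002 021 022 200 201 202 220 221 222
under TSO → 000 001 002 020 021 022 200 201 202 220 221 222
under PSO → 000 001 002 020 021 022 200 201 202 220 221 222
target 020 ∈ {TSO,PSO}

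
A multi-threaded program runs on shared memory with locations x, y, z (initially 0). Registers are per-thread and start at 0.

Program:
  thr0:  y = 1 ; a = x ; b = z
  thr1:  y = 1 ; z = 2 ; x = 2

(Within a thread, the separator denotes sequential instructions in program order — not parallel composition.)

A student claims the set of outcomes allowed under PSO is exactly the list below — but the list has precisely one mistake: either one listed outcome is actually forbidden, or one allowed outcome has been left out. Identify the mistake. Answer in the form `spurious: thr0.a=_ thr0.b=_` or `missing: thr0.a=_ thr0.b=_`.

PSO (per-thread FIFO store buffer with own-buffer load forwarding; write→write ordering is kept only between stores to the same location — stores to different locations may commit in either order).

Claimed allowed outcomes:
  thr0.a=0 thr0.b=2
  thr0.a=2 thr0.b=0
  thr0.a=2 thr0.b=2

missing: thr0.a=0 thr0.b=0

outcome vector order: (thr0.a,thr0.b)
PSO (4): (0,0) (0,2) (2,0) (2,2)
PSO∖claimed = {(0,0)}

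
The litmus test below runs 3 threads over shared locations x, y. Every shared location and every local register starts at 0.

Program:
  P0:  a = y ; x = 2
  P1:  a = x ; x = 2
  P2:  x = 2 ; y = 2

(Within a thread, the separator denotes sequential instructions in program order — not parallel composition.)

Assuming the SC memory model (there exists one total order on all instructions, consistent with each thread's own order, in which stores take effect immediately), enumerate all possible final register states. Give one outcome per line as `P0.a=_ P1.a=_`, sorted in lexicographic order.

P0.a=0 P1.a=0
P0.a=0 P1.a=2
P0.a=2 P1.a=0
P0.a=2 P1.a=2

outcome vector order: (P0.a,P1.a)
|SC outcomes| = 4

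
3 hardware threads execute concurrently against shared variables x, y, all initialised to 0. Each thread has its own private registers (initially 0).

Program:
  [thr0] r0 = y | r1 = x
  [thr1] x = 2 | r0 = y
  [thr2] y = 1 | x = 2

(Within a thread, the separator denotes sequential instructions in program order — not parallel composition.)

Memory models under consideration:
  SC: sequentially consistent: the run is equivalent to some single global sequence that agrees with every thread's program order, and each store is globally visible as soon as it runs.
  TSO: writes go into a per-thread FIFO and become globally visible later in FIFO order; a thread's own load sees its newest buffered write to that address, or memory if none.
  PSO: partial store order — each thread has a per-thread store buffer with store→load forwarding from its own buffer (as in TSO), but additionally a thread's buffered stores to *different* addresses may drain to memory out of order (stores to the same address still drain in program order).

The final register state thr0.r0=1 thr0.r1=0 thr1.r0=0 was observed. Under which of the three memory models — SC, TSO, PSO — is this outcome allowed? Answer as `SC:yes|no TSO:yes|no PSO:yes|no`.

outcome vector order: (thr0.r0,thr0.r1,thr1.r0)
SC: 7 outcomes — {000 001 020 021 101 120 121}
TSO: 8 outcomes — {000 001 020 021 100 101 120 121}
PSO: 8 outcomes — {000 001 020 021 100 101 120 121}
target 100 ∈ {TSO,PSO}

SC:no TSO:yes PSO:yes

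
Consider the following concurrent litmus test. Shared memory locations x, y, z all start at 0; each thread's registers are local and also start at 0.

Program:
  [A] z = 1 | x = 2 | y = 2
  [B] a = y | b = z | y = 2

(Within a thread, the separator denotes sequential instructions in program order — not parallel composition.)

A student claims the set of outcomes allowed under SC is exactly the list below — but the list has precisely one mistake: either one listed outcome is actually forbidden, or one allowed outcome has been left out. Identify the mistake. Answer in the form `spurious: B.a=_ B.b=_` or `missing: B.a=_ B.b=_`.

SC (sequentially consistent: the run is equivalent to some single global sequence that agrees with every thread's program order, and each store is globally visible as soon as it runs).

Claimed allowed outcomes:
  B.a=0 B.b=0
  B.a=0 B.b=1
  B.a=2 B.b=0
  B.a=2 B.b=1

outcome vector order: (B.a,B.b)
SC (3): (0,0); (0,1); (2,1)
claimed∖SC = {(2,0)}

spurious: B.a=2 B.b=0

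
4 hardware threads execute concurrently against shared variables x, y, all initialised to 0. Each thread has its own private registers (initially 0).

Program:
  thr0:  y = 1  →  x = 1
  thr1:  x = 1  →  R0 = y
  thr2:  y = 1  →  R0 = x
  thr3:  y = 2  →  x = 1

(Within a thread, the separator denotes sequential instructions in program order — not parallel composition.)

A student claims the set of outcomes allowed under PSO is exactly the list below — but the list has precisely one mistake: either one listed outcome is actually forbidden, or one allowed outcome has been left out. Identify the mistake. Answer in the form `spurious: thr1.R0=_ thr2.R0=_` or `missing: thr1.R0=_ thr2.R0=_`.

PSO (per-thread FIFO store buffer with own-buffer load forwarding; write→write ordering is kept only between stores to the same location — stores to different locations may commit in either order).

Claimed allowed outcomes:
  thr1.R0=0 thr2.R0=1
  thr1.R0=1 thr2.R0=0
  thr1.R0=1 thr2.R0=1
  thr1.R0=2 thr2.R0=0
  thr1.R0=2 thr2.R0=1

missing: thr1.R0=0 thr2.R0=0

outcome vector order: (thr1.R0,thr2.R0)
PSO (6): 00, 01, 10, 11, 20, 21
PSO∖claimed = {00}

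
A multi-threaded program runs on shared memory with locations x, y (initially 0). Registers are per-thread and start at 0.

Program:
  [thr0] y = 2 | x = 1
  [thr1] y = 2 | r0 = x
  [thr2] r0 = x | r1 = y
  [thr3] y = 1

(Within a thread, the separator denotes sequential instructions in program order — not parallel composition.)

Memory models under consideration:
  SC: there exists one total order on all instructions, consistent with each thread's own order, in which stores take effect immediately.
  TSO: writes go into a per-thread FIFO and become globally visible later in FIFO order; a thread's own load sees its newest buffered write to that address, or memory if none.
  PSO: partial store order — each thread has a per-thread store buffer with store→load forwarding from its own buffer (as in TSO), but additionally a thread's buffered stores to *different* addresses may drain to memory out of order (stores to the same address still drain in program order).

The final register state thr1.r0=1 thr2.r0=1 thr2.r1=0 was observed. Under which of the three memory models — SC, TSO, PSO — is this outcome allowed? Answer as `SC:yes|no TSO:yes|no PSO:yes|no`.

SC:no TSO:no PSO:yes

outcome vector order: (thr1.r0,thr2.r0,thr2.r1)
under SC → 000 001 002 011 012 100 101 102 111 112
under TSO → 000 001 002 011 012 100 101 102 111 112
under PSO → 000 001 002 010 011 012 100 101 102 110 111 112
target 110 ∈ {PSO}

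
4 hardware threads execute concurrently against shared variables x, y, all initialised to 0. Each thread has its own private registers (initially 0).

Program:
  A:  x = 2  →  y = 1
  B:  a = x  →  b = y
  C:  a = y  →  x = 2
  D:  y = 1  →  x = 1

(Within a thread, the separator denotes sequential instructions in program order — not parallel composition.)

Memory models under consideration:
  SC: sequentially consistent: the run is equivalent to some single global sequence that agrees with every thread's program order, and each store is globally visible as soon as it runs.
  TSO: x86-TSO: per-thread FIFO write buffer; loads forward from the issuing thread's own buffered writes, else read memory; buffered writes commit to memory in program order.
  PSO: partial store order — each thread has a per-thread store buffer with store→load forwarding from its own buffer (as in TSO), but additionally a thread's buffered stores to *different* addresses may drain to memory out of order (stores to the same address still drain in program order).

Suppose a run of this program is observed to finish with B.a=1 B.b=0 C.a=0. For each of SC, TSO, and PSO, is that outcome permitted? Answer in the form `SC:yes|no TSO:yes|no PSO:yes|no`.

SC:no TSO:no PSO:yes

outcome vector order: (B.a,B.b,C.a)
SC: 10 outcomes — {0/0/0, 0/0/1, 0/1/0, 0/1/1, 1/1/0, 1/1/1, 2/0/0, 2/0/1, 2/1/0, 2/1/1}
TSO: 10 outcomes — {0/0/0, 0/0/1, 0/1/0, 0/1/1, 1/1/0, 1/1/1, 2/0/0, 2/0/1, 2/1/0, 2/1/1}
PSO: 12 outcomes — {0/0/0, 0/0/1, 0/1/0, 0/1/1, 1/0/0, 1/0/1, 1/1/0, 1/1/1, 2/0/0, 2/0/1, 2/1/0, 2/1/1}
target 1/0/0 ∈ {PSO}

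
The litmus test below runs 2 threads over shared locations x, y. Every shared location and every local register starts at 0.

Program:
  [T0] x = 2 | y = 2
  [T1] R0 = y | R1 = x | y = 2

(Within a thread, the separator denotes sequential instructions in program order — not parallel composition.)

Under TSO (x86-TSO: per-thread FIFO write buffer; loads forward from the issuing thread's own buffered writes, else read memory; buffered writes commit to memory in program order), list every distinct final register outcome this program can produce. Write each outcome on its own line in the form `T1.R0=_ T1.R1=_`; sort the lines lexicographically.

T1.R0=0 T1.R1=0
T1.R0=0 T1.R1=2
T1.R0=2 T1.R1=2

outcome vector order: (T1.R0,T1.R1)
|TSO outcomes| = 3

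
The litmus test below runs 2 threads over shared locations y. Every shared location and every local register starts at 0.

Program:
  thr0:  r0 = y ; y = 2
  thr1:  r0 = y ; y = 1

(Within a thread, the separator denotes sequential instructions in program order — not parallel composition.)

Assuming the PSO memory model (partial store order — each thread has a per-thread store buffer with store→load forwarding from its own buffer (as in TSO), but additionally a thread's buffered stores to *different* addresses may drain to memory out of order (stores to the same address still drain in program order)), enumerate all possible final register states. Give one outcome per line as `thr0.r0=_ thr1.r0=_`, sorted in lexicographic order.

thr0.r0=0 thr1.r0=0
thr0.r0=0 thr1.r0=2
thr0.r0=1 thr1.r0=0

outcome vector order: (thr0.r0,thr1.r0)
|PSO outcomes| = 3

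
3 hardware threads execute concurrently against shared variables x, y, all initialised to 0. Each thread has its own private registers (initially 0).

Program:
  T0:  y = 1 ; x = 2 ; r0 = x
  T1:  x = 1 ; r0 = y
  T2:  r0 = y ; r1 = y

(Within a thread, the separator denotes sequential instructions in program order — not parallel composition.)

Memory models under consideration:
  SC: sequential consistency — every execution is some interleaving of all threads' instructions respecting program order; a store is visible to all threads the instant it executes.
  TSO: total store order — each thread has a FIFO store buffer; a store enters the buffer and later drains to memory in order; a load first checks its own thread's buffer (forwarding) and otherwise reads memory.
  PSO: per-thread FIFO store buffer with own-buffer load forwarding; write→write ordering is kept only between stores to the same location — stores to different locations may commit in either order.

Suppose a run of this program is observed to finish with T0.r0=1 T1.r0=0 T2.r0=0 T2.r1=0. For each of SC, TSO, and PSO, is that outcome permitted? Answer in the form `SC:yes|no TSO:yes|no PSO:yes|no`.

outcome vector order: (T0.r0,T1.r0,T2.r0,T2.r1)
[SC] allowed = {(1,1,0,0), (1,1,0,1), (1,1,1,1), (2,0,0,0), (2,0,0,1), (2,0,1,1), (2,1,0,0), (2,1,0,1), (2,1,1,1)}
[TSO] allowed = {(1,0,0,0), (1,0,0,1), (1,0,1,1), (1,1,0,0), (1,1,0,1), (1,1,1,1), (2,0,0,0), (2,0,0,1), (2,0,1,1), (2,1,0,0), (2,1,0,1), (2,1,1,1)}
[PSO] allowed = {(1,0,0,0), (1,0,0,1), (1,0,1,1), (1,1,0,0), (1,1,0,1), (1,1,1,1), (2,0,0,0), (2,0,0,1), (2,0,1,1), (2,1,0,0), (2,1,0,1), (2,1,1,1)}
target (1,0,0,0) ∈ {TSO,PSO}

SC:no TSO:yes PSO:yes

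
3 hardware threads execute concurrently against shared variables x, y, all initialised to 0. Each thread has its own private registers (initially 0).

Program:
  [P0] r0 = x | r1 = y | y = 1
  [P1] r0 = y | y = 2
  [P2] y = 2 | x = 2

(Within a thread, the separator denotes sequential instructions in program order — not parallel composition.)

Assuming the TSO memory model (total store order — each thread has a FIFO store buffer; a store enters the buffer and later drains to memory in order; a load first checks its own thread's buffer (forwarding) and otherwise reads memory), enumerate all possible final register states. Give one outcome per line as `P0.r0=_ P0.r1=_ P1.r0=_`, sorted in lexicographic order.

P0.r0=0 P0.r1=0 P1.r0=0
P0.r0=0 P0.r1=0 P1.r0=1
P0.r0=0 P0.r1=0 P1.r0=2
P0.r0=0 P0.r1=2 P1.r0=0
P0.r0=0 P0.r1=2 P1.r0=1
P0.r0=0 P0.r1=2 P1.r0=2
P0.r0=2 P0.r1=2 P1.r0=0
P0.r0=2 P0.r1=2 P1.r0=1
P0.r0=2 P0.r1=2 P1.r0=2

outcome vector order: (P0.r0,P0.r1,P1.r0)
|TSO outcomes| = 9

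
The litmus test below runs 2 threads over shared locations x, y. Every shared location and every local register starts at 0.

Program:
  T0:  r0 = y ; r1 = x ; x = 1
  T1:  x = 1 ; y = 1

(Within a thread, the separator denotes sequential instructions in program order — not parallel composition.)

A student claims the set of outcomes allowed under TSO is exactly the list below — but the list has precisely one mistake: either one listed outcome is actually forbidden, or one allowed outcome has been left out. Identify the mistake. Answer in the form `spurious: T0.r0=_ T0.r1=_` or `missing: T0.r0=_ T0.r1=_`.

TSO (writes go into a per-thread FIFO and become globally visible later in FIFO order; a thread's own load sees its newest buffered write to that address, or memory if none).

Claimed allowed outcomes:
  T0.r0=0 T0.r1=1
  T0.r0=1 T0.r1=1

missing: T0.r0=0 T0.r1=0

outcome vector order: (T0.r0,T0.r1)
TSO: 3 outcomes — {0/0; 0/1; 1/1}
TSO∖claimed = {0/0}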